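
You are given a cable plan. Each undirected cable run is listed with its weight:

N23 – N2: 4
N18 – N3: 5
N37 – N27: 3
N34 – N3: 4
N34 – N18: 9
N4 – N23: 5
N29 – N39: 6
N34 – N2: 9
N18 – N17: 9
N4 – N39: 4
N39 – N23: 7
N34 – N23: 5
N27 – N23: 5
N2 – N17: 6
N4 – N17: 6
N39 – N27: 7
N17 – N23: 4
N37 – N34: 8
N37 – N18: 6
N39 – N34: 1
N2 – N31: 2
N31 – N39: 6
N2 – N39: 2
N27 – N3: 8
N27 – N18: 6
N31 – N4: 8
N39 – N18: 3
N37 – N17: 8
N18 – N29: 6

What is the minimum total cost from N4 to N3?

9

Compare a few routes:
N4–N23–N34–N3: 5+5+4 = 14
N4–N39–N18–N3: 4+3+5 = 12
N4–N23–N2–N39–N34–N3: 5+4+2+1+4 = 16
N4–N39–N34–N3: 4+1+4 = 9
Cheapest is N4–N39–N34–N3 at 9.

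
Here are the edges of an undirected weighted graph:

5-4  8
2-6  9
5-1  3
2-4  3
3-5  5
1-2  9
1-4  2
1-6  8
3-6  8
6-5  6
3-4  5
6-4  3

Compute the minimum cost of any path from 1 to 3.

7

Compare a few routes:
1–4–6–3: 2+3+8 = 13
1–5–3: 3+5 = 8
1–4–3: 2+5 = 7
The minimum is 7 via 1–4–3.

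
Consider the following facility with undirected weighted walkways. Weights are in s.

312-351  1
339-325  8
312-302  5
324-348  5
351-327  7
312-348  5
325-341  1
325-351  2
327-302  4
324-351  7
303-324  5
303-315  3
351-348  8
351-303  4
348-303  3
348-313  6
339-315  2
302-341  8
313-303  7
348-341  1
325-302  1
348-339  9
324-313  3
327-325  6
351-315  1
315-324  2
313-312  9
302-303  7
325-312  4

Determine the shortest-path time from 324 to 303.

Compare a few routes:
324–303: 5 = 5
324–315–351–303: 2+1+4 = 7
Cheapest is 324–303 at 5 s.

5 s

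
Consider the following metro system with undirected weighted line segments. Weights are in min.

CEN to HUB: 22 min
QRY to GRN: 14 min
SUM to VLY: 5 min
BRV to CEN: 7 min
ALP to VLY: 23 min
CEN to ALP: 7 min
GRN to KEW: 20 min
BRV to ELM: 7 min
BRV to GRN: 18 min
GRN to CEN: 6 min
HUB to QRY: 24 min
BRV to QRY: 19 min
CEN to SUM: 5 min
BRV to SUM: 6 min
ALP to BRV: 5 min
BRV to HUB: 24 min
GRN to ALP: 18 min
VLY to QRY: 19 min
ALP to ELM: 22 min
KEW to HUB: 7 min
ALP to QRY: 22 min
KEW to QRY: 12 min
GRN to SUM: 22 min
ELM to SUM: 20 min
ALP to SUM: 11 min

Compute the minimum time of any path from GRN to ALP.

13 min

Shortest distances from GRN:
GRN: 0
CEN: 6  (via GRN)
SUM: 11  (via CEN)
ALP: 13  (via CEN)
Shortest route: GRN–CEN–ALP = 13 min.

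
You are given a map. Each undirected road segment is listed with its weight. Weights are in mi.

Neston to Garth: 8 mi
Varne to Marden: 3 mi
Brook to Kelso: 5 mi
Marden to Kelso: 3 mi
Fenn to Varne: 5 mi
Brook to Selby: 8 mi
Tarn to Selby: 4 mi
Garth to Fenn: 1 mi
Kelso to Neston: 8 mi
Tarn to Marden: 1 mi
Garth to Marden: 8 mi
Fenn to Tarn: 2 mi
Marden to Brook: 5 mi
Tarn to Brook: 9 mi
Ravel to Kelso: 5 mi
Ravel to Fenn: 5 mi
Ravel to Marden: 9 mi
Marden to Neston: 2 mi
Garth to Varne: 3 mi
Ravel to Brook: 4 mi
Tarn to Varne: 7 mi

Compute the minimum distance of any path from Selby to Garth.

Shortest distances from Selby:
Selby: 0
Tarn: 4  (via Selby)
Marden: 5  (via Tarn)
Fenn: 6  (via Tarn)
Garth: 7  (via Fenn)
Shortest route: Selby → Tarn → Fenn → Garth = 7 mi.

7 mi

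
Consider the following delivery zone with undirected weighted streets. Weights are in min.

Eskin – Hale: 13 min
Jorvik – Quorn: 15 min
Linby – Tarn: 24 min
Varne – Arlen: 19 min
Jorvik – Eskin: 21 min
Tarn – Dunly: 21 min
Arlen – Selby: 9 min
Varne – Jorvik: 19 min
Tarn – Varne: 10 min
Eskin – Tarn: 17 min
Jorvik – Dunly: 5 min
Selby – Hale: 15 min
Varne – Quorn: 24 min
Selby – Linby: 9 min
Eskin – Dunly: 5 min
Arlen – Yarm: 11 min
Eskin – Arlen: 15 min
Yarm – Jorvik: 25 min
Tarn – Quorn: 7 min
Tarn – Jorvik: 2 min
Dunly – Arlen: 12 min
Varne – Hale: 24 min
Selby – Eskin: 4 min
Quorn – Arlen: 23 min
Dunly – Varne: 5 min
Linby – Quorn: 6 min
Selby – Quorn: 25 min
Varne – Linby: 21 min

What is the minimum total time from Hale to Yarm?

35 min

Settle nodes by increasing distance from Hale:
Hale: 0
Eskin: 13  (via Hale)
Selby: 15  (via Hale)
Dunly: 18  (via Eskin)
Jorvik: 23  (via Dunly)
Varne: 23  (via Dunly)
Arlen: 24  (via Selby)
Linby: 24  (via Selby)
Tarn: 25  (via Jorvik)
Quorn: 30  (via Linby)
Yarm: 35  (via Arlen)
Shortest route: Hale–Selby–Arlen–Yarm = 35 min.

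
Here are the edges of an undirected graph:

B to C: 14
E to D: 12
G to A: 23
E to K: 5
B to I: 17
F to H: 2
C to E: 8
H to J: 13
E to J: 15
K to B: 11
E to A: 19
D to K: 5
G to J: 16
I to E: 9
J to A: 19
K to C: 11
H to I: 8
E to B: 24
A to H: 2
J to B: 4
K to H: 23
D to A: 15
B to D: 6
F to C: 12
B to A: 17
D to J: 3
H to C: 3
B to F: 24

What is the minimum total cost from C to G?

28

Settle nodes by increasing distance from C:
C: 0
H: 3  (via C)
A: 5  (via H)
F: 5  (via H)
E: 8  (via C)
I: 11  (via H)
K: 11  (via C)
B: 14  (via C)
D: 16  (via K)
J: 16  (via H)
G: 28  (via A)
Shortest route: C–H–A–G = 28.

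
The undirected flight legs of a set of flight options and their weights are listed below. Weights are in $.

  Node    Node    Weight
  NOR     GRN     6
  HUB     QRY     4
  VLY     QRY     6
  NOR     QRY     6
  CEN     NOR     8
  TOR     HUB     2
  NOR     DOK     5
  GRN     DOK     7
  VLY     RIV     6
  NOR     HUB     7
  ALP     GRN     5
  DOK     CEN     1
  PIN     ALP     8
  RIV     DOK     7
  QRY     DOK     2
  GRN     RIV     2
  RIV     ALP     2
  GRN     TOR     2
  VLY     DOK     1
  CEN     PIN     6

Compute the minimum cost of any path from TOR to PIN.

Candidate routes:
TOR–HUB–QRY–DOK–CEN–PIN: 2+4+2+1+6 = 15
TOR–GRN–RIV–ALP–PIN: 2+2+2+8 = 14
TOR–GRN–DOK–CEN–PIN: 2+7+1+6 = 16
TOR–GRN–ALP–PIN: 2+5+8 = 15
The minimum is $14 via TOR–GRN–RIV–ALP–PIN.

$14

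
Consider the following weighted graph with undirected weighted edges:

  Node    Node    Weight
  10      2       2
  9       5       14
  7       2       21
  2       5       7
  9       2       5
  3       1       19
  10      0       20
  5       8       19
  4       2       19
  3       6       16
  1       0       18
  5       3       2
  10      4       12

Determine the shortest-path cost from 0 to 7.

Settle nodes by increasing distance from 0:
0: 0
1: 18  (via 0)
10: 20  (via 0)
2: 22  (via 10)
9: 27  (via 2)
5: 29  (via 2)
3: 31  (via 5)
4: 32  (via 10)
7: 43  (via 2)
Shortest route: 0 → 10 → 2 → 7 = 43.

43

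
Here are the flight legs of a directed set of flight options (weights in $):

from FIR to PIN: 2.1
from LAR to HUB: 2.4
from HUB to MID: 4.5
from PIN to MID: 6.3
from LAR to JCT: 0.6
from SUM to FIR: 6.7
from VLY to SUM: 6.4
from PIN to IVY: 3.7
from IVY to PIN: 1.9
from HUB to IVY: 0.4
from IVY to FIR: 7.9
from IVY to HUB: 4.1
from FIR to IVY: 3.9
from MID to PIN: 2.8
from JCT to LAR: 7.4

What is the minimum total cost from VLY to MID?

Enumerating some paths:
VLY–SUM–FIR–IVY–PIN–MID: 6.4+6.7+3.9+1.9+6.3 = 25.2
VLY–SUM–FIR–PIN–MID: 6.4+6.7+2.1+6.3 = 21.5
VLY–SUM–FIR–IVY–HUB–MID: 6.4+6.7+3.9+4.1+4.5 = 25.6
Cheapest is VLY–SUM–FIR–PIN–MID at $21.5.

$21.5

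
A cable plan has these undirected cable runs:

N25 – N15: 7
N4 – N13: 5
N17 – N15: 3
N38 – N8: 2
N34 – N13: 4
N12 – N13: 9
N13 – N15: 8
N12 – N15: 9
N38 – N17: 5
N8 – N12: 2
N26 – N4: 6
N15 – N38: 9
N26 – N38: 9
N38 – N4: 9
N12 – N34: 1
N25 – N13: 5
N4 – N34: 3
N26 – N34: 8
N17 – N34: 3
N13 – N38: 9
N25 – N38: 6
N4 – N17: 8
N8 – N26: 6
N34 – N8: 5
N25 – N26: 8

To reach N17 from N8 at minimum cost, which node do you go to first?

Enumerating some paths:
N8 → N34 → N17: 5+3 = 8
N8 → N12 → N34 → N17: 2+1+3 = 6
N8 → N38 → N17: 2+5 = 7
The minimum is 6 via N8 → N12 → N34 → N17.
So from N8 the first move is to N12.

N12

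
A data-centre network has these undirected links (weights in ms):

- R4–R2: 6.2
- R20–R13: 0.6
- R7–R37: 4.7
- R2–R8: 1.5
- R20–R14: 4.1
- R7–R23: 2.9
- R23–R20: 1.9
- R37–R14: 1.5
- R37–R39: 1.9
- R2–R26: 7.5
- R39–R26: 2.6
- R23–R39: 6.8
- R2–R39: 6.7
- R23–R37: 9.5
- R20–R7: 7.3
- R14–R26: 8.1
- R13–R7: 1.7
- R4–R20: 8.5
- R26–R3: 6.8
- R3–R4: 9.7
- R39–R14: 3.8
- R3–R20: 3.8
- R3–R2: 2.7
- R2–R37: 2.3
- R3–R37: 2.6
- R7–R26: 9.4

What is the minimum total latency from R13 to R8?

Running Dijkstra from R13:
R13: 0
R20: 0.6  (via R13)
R7: 1.7  (via R13)
R23: 2.5  (via R20)
R3: 4.4  (via R20)
R14: 4.7  (via R20)
R37: 6.2  (via R14)
R2: 7.1  (via R3)
R39: 8.1  (via R37)
R8: 8.6  (via R2)
Shortest route: R13–R20–R3–R2–R8 = 8.6 ms.

8.6 ms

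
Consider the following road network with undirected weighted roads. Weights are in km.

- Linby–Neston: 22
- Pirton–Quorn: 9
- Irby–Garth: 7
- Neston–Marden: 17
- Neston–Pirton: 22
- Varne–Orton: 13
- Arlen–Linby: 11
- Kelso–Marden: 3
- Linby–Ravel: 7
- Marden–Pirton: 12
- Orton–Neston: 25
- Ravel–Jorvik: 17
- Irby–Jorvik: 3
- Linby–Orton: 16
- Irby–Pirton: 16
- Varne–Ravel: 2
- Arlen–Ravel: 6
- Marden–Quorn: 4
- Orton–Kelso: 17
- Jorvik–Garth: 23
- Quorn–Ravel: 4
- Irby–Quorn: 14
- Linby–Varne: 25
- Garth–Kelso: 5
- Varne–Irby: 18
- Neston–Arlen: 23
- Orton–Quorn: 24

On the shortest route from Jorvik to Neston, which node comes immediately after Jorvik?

Irby

Compare a few routes:
Jorvik → Irby → Quorn → Marden → Neston: 3+14+4+17 = 38
Jorvik → Irby → Garth → Kelso → Marden → Neston: 3+7+5+3+17 = 35
Jorvik → Irby → Pirton → Neston: 3+16+22 = 41
The minimum is 35 km via Jorvik → Irby → Garth → Kelso → Marden → Neston.
So from Jorvik the first move is to Irby.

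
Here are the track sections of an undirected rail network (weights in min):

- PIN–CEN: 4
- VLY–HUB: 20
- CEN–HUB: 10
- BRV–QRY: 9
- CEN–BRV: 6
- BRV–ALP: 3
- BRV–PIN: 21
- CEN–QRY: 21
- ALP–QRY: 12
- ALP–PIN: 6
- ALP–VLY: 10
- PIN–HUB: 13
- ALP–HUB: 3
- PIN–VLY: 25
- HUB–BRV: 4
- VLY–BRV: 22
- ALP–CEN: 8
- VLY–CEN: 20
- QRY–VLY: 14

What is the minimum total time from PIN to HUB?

Shortest distances from PIN:
PIN: 0
CEN: 4  (via PIN)
ALP: 6  (via PIN)
HUB: 9  (via ALP)
Shortest route: PIN–ALP–HUB = 9 min.

9 min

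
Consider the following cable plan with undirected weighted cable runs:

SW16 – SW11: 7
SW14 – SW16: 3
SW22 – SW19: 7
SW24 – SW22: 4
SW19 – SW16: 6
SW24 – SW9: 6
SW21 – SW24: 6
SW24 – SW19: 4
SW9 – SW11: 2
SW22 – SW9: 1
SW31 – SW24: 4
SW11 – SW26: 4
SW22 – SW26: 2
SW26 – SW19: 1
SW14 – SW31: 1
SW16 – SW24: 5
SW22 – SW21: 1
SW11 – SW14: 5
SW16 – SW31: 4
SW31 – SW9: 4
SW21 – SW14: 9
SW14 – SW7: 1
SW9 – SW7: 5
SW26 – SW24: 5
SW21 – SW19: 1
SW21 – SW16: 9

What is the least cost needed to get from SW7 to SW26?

Enumerating some paths:
SW7–SW14–SW31–SW9–SW22–SW26: 1+1+4+1+2 = 9
SW7–SW9–SW22–SW26: 5+1+2 = 8
SW7–SW9–SW22–SW21–SW19–SW26: 5+1+1+1+1 = 9
The minimum is 8 via SW7–SW9–SW22–SW26.

8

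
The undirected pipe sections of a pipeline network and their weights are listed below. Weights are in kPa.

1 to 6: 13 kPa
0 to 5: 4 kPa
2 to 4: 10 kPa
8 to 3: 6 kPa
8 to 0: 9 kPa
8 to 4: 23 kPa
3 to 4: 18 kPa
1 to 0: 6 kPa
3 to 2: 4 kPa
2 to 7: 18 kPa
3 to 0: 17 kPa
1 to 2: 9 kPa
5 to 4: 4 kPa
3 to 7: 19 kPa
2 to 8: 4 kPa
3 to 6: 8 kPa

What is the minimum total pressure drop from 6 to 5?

23 kPa

Compare a few routes:
6 → 3 → 0 → 5: 8+17+4 = 29
6 → 3 → 8 → 0 → 5: 8+6+9+4 = 27
6 → 1 → 0 → 5: 13+6+4 = 23
6 → 3 → 2 → 4 → 5: 8+4+10+4 = 26
The minimum is 23 kPa via 6 → 1 → 0 → 5.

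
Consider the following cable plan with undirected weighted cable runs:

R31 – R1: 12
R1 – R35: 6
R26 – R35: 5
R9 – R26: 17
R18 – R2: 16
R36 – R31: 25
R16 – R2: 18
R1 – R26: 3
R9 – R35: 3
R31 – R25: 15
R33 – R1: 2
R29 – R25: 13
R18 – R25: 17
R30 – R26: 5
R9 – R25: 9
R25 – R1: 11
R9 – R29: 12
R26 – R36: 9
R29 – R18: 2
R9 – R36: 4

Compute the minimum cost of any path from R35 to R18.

17

Enumerating some paths:
R35–R26–R36–R9–R29–R18: 5+9+4+12+2 = 32
R35–R9–R29–R18: 3+12+2 = 17
R35–R9–R25–R29–R18: 3+9+13+2 = 27
R35–R9–R25–R18: 3+9+17 = 29
The minimum is 17 via R35–R9–R29–R18.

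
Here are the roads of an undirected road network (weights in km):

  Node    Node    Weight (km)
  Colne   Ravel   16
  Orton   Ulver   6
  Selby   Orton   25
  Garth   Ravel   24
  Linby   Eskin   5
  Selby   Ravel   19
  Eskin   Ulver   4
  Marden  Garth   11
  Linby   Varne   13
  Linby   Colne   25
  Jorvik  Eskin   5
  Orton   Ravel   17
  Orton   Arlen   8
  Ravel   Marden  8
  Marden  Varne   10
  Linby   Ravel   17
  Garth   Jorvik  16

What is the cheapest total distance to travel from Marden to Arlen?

Candidate routes:
Marden - Varne - Linby - Eskin - Ulver - Orton - Arlen: 10+13+5+4+6+8 = 46
Marden - Ravel - Orton - Arlen: 8+17+8 = 33
Marden - Ravel - Linby - Eskin - Ulver - Orton - Arlen: 8+17+5+4+6+8 = 48
Cheapest is Marden - Ravel - Orton - Arlen at 33 km.

33 km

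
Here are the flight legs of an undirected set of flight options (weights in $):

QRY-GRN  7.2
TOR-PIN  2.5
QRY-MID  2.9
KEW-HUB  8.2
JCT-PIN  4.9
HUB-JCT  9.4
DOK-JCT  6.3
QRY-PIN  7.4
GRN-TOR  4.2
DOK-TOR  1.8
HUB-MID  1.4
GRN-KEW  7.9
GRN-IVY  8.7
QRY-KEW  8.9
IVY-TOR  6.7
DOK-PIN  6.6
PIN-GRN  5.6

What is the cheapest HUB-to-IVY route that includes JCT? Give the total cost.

Shortest HUB→JCT: HUB → JCT = 9.4
Best JCT to IVY: JCT → PIN → TOR → IVY costing 14.1
Total via JCT: 9.4 + 14.1 = $23.5.

$23.5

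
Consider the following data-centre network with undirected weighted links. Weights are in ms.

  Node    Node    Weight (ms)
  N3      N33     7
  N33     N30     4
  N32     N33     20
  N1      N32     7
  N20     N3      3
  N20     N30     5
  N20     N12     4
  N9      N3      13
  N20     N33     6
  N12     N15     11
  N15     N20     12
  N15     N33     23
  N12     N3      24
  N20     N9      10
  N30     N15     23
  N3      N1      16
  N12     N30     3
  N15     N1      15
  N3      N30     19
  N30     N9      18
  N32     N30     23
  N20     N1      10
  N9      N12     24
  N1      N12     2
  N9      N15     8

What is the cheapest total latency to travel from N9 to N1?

Enumerating some paths:
N9 - N20 - N12 - N1: 10+4+2 = 16
N9 - N20 - N30 - N12 - N1: 10+5+3+2 = 20
The minimum is 16 ms via N9 - N20 - N12 - N1.

16 ms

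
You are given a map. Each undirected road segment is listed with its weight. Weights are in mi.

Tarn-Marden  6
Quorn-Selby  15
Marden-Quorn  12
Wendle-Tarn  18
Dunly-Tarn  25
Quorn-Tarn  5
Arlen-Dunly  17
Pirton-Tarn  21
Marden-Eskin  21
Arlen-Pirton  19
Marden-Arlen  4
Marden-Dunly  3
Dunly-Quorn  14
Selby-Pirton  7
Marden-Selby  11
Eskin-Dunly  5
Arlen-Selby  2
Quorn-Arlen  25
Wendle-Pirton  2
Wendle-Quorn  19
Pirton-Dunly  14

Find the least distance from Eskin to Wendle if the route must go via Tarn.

Best Eskin to Tarn: Eskin–Dunly–Marden–Tarn costing 14
Best Tarn to Wendle: Tarn–Wendle costing 18
Total via Tarn: 14 + 18 = 32 mi.

32 mi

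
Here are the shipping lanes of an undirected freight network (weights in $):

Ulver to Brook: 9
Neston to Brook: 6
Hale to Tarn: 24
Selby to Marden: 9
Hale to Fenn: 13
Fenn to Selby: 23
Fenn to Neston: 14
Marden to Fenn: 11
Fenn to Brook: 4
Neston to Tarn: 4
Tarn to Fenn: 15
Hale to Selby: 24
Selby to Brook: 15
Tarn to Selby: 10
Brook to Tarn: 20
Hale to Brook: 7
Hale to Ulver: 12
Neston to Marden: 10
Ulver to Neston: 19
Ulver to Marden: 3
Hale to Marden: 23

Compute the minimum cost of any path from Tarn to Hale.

Running Dijkstra from Tarn:
Tarn: 0
Neston: 4  (via Tarn)
Selby: 10  (via Tarn)
Brook: 10  (via Neston)
Marden: 14  (via Neston)
Fenn: 14  (via Brook)
Hale: 17  (via Brook)
Shortest route: Tarn–Neston–Brook–Hale = $17.

$17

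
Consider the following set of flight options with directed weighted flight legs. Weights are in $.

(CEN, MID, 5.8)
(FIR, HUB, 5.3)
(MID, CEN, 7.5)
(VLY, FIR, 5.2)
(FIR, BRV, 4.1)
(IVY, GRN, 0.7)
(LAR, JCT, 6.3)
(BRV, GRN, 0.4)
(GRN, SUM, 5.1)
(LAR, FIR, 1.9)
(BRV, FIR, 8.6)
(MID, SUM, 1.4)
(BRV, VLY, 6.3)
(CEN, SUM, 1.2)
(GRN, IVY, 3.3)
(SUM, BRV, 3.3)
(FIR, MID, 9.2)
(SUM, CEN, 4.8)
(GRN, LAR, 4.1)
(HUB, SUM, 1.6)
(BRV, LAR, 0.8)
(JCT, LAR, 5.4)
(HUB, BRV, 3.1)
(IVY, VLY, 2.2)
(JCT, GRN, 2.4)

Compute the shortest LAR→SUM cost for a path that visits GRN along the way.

Shortest LAR→GRN: LAR–FIR–BRV–GRN = 6.4
Shortest GRN→SUM: GRN–SUM = 5.1
Total via GRN: 6.4 + 5.1 = $11.5.

$11.5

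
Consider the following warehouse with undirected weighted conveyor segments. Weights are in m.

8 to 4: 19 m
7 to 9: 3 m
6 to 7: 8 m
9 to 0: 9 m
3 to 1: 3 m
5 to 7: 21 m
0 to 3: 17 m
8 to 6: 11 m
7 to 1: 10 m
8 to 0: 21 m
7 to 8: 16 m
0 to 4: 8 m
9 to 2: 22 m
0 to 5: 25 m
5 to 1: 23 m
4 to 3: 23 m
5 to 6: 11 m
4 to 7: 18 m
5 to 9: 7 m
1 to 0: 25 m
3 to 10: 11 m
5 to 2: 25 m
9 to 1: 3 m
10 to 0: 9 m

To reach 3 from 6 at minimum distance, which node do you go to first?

7

Compare a few routes:
6 - 7 - 1 - 3: 8+10+3 = 21
6 - 7 - 9 - 1 - 3: 8+3+3+3 = 17
6 - 5 - 9 - 1 - 3: 11+7+3+3 = 24
The minimum is 17 m via 6 - 7 - 9 - 1 - 3.
So from 6 the first move is to 7.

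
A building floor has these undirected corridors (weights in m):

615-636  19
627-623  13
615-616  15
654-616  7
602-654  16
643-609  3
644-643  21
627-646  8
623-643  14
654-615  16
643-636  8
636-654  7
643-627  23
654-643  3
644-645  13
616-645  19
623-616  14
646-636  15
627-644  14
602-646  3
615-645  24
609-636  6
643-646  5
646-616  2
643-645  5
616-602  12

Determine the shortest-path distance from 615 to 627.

Shortest distances from 615:
615: 0
616: 15  (via 615)
654: 16  (via 615)
646: 17  (via 616)
643: 19  (via 654)
636: 19  (via 615)
602: 20  (via 646)
609: 22  (via 643)
645: 24  (via 615)
627: 25  (via 646)
Shortest route: 615 → 616 → 646 → 627 = 25 m.

25 m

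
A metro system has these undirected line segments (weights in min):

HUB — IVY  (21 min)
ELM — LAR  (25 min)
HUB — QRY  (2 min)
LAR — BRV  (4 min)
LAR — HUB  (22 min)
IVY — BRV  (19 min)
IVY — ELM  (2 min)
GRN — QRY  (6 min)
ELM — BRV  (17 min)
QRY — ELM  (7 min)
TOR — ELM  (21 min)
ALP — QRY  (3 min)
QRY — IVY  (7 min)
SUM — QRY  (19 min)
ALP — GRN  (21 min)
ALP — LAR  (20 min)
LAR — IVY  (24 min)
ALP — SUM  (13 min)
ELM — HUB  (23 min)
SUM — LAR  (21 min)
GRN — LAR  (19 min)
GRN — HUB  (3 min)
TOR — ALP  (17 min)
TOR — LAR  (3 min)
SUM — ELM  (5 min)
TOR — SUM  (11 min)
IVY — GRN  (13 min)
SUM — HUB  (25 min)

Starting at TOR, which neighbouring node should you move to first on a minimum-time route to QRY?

ALP

Enumerating some paths:
TOR → ALP → QRY: 17+3 = 20
TOR → SUM → ELM → QRY: 11+5+7 = 23
The minimum is 20 min via TOR → ALP → QRY.
So from TOR the first move is to ALP.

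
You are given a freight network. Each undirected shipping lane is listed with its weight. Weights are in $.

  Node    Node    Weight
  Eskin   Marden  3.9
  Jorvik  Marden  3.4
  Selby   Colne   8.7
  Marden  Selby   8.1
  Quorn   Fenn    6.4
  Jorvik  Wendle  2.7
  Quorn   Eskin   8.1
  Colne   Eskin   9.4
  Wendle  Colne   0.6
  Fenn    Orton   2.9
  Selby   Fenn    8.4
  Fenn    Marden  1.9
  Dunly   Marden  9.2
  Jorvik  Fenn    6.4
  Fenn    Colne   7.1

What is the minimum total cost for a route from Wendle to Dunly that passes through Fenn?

$18.8

Shortest Wendle→Fenn: Wendle–Colne–Fenn = 7.7
Best Fenn to Dunly: Fenn–Marden–Dunly costing 11.1
Total via Fenn: 7.7 + 11.1 = $18.8.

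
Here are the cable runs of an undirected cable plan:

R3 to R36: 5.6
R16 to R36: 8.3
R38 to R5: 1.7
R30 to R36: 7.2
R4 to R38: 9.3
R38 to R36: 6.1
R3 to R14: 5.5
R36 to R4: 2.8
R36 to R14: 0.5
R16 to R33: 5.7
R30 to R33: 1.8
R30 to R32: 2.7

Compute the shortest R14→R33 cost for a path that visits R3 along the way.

Shortest R14→R3: R14 → R3 = 5.5
Best R3 to R33: R3 → R36 → R30 → R33 costing 14.6
Total via R3: 5.5 + 14.6 = 20.1.

20.1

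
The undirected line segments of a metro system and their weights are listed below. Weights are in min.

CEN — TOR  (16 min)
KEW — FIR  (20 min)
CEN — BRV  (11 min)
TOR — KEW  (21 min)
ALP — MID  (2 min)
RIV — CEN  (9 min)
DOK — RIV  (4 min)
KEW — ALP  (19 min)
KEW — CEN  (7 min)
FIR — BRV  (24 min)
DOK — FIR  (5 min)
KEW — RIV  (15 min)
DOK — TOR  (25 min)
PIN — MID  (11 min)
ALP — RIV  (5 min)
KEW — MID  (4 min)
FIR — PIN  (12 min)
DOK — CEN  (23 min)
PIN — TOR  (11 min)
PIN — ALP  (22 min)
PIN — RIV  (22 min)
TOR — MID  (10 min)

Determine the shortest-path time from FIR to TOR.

Shortest distances from FIR:
FIR: 0
DOK: 5  (via FIR)
RIV: 9  (via DOK)
PIN: 12  (via FIR)
ALP: 14  (via RIV)
MID: 16  (via ALP)
CEN: 18  (via RIV)
KEW: 20  (via FIR)
TOR: 23  (via PIN)
Shortest route: FIR–PIN–TOR = 23 min.

23 min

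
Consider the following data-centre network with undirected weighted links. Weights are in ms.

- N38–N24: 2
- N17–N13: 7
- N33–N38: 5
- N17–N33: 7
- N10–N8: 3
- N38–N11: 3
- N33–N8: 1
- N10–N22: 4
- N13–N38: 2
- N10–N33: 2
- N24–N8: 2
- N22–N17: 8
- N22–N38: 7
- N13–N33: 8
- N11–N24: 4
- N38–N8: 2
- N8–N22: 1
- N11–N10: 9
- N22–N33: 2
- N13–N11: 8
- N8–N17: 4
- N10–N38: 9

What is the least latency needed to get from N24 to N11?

4 ms

Running Dijkstra from N24:
N24: 0
N8: 2  (via N24)
N38: 2  (via N24)
N22: 3  (via N8)
N33: 3  (via N8)
N13: 4  (via N38)
N11: 4  (via N24)
Shortest route: N24–N11 = 4 ms.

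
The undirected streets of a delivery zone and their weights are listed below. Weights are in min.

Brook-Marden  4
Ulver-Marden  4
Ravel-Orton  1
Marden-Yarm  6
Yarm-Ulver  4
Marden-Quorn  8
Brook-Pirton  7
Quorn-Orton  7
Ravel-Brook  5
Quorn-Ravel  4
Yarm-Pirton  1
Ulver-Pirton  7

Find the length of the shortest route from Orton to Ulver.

Settle nodes by increasing distance from Orton:
Orton: 0
Ravel: 1  (via Orton)
Quorn: 5  (via Ravel)
Brook: 6  (via Ravel)
Marden: 10  (via Brook)
Pirton: 13  (via Brook)
Yarm: 14  (via Pirton)
Ulver: 14  (via Marden)
Shortest route: Orton → Ravel → Brook → Marden → Ulver = 14 min.

14 min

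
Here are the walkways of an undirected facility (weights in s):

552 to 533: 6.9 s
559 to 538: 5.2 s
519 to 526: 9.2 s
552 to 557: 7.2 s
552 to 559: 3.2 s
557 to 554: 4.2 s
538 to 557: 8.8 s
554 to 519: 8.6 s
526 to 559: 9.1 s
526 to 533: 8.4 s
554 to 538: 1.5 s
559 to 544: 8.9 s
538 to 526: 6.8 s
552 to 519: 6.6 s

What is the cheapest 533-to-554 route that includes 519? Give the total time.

22.1 s

Best 533 to 519: 533 → 552 → 519 costing 13.5
Shortest 519→554: 519 → 554 = 8.6
Total via 519: 13.5 + 8.6 = 22.1 s.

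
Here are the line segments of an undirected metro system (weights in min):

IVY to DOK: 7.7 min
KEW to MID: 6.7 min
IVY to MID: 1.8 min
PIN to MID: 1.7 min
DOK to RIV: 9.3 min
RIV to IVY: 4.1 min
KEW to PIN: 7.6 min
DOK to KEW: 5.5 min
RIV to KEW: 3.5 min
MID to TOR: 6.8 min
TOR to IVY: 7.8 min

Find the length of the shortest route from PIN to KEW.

7.6 min

Settle nodes by increasing distance from PIN:
PIN: 0
MID: 1.7  (via PIN)
IVY: 3.5  (via MID)
RIV: 7.6  (via IVY)
KEW: 7.6  (via PIN)
Shortest route: PIN → KEW = 7.6 min.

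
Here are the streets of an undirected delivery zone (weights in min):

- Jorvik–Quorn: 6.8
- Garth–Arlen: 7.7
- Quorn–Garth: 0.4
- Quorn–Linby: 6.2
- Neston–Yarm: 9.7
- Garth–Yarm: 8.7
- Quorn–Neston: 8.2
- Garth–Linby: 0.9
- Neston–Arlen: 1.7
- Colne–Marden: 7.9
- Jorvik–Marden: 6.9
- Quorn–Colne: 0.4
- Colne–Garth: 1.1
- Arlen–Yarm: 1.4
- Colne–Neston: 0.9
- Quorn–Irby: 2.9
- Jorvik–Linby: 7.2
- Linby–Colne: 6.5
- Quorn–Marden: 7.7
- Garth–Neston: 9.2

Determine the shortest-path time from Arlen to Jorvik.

Candidate routes:
Arlen–Neston–Colne–Quorn–Jorvik: 1.7+0.9+0.4+6.8 = 9.8
Arlen–Neston–Colne–Garth–Quorn–Jorvik: 1.7+0.9+1.1+0.4+6.8 = 10.9
Cheapest is Arlen–Neston–Colne–Quorn–Jorvik at 9.8 min.

9.8 min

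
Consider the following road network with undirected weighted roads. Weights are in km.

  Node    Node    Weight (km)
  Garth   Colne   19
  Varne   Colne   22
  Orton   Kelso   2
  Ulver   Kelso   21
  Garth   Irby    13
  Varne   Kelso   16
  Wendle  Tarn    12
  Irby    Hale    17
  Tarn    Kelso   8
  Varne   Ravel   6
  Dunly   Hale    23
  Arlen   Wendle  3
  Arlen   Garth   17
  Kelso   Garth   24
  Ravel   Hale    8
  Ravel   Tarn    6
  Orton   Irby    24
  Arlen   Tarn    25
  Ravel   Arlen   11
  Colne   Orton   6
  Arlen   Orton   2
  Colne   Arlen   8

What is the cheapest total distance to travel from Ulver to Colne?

Candidate routes:
Ulver → Kelso → Tarn → Wendle → Arlen → Orton → Colne: 21+8+12+3+2+6 = 52
Ulver → Kelso → Orton → Colne: 21+2+6 = 29
Ulver → Kelso → Orton → Arlen → Colne: 21+2+2+8 = 33
Ulver → Kelso → Tarn → Wendle → Arlen → Colne: 21+8+12+3+8 = 52
Cheapest is Ulver → Kelso → Orton → Colne at 29 km.

29 km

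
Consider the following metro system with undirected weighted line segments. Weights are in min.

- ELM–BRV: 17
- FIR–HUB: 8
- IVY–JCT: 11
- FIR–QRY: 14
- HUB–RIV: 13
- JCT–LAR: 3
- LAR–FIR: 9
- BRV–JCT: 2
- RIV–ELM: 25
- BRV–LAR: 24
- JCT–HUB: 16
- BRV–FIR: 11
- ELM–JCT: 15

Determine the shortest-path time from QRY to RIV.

35 min

Compare a few routes:
QRY → FIR → BRV → JCT → HUB → RIV: 14+11+2+16+13 = 56
QRY → FIR → LAR → JCT → HUB → RIV: 14+9+3+16+13 = 55
QRY → FIR → HUB → RIV: 14+8+13 = 35
QRY → FIR → LAR → JCT → ELM → RIV: 14+9+3+15+25 = 66
The minimum is 35 min via QRY → FIR → HUB → RIV.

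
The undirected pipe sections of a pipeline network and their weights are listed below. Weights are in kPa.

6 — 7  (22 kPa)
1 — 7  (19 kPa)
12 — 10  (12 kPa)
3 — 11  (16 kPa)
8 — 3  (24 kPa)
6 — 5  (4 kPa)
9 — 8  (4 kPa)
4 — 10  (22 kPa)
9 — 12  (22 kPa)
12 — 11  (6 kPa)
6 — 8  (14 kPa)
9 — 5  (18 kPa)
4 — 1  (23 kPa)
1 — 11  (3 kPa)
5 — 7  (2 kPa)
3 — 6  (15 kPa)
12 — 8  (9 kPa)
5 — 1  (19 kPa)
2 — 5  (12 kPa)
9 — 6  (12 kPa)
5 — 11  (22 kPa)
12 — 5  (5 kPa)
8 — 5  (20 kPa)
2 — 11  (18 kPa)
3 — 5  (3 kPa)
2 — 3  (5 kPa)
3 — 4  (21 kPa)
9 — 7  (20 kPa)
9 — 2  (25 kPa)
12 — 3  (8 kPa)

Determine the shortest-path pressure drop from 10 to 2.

25 kPa

Compare a few routes:
10 → 12 → 5 → 2: 12+5+12 = 29
10 → 12 → 3 → 2: 12+8+5 = 25
Cheapest is 10 → 12 → 3 → 2 at 25 kPa.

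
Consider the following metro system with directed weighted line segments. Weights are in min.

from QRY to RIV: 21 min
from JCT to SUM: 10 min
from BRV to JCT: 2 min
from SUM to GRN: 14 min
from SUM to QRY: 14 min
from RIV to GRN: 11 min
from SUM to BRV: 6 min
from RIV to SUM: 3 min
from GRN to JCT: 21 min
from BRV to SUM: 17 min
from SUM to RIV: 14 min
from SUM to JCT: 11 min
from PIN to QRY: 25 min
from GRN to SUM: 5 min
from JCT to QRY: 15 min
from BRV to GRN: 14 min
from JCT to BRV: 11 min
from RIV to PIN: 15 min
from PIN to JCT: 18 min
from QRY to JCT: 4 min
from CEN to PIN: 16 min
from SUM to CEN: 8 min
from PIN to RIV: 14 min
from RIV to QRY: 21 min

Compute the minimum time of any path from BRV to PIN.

36 min

Candidate routes:
BRV–JCT–SUM–RIV–PIN: 2+10+14+15 = 41
BRV–JCT–SUM–CEN–PIN: 2+10+8+16 = 36
Cheapest is BRV–JCT–SUM–CEN–PIN at 36 min.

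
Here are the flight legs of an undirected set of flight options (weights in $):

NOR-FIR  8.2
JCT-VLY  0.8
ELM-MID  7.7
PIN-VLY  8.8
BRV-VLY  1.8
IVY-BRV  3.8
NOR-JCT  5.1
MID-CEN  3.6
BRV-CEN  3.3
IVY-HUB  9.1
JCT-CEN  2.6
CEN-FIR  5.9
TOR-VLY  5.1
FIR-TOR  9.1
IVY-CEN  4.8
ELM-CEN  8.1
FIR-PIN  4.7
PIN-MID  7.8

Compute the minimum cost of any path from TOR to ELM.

$16.6

Running Dijkstra from TOR:
TOR: 0
VLY: 5.1  (via TOR)
JCT: 5.9  (via VLY)
BRV: 6.9  (via VLY)
CEN: 8.5  (via JCT)
FIR: 9.1  (via TOR)
IVY: 10.7  (via BRV)
NOR: 11  (via JCT)
MID: 12.1  (via CEN)
PIN: 13.8  (via FIR)
ELM: 16.6  (via CEN)
Shortest route: TOR → VLY → JCT → CEN → ELM = $16.6.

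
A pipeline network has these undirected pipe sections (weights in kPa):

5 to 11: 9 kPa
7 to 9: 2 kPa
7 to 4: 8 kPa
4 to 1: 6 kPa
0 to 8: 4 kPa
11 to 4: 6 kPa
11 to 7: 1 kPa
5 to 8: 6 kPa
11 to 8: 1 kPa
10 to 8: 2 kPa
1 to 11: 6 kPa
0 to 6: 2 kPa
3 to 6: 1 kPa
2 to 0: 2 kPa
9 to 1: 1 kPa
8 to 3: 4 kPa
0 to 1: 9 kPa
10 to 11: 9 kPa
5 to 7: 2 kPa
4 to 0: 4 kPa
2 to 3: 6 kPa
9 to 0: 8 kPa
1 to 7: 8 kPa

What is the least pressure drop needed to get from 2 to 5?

Candidate routes:
2–0–6–3–8–11–7–5: 2+2+1+4+1+1+2 = 13
2–0–8–5: 2+4+6 = 12
2–0–8–11–7–5: 2+4+1+1+2 = 10
The minimum is 10 kPa via 2–0–8–11–7–5.

10 kPa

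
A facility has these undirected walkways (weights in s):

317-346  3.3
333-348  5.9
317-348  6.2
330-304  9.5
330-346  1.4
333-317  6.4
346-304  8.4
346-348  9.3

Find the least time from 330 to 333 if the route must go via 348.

Shortest 330→348: 330–346–348 = 10.7
Best 348 to 333: 348–333 costing 5.9
Total via 348: 10.7 + 5.9 = 16.6 s.

16.6 s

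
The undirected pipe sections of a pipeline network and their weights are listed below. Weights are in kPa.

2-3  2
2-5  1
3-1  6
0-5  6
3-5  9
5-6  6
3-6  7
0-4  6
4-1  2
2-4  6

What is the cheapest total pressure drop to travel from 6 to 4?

13 kPa

Enumerating some paths:
6 - 3 - 1 - 4: 7+6+2 = 15
6 - 5 - 2 - 4: 6+1+6 = 13
Cheapest is 6 - 5 - 2 - 4 at 13 kPa.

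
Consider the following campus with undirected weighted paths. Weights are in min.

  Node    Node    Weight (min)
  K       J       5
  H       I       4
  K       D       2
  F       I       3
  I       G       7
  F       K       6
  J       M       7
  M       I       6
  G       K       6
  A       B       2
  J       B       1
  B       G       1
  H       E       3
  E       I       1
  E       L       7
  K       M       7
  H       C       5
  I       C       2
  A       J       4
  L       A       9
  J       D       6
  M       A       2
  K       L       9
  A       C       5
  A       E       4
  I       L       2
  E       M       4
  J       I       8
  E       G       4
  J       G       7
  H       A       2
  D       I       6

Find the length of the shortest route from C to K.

10 min

Compare a few routes:
C - I - D - K: 2+6+2 = 10
C - I - F - K: 2+3+6 = 11
C - A - B - J - K: 5+2+1+5 = 13
Cheapest is C - I - D - K at 10 min.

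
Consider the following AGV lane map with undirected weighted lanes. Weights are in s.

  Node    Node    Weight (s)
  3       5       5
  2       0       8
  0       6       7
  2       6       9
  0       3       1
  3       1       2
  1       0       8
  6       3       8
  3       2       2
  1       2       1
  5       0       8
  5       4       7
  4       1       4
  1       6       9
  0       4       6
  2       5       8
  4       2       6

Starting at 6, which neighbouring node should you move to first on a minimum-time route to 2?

2

Compare a few routes:
6–2: 9 = 9
6–1–2: 9+1 = 10
6–0–3–2: 7+1+2 = 10
The minimum is 9 s via 6–2.
So from 6 the first move is to 2.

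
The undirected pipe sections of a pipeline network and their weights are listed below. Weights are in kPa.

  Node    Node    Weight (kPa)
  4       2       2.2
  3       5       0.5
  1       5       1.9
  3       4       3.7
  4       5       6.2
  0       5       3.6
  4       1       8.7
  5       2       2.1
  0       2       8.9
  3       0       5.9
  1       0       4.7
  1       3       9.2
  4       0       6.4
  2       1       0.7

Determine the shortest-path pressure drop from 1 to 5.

1.9 kPa

Running Dijkstra from 1:
1: 0
2: 0.7  (via 1)
5: 1.9  (via 1)
Shortest route: 1–5 = 1.9 kPa.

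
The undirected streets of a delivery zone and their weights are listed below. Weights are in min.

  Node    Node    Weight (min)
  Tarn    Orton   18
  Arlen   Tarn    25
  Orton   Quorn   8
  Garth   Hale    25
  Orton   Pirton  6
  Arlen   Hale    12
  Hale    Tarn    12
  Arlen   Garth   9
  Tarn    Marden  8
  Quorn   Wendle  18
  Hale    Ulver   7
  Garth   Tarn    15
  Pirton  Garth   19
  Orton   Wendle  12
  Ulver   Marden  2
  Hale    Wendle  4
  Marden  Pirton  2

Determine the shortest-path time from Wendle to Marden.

Candidate routes:
Wendle → Hale → Ulver → Marden: 4+7+2 = 13
Wendle → Orton → Pirton → Marden: 12+6+2 = 20
The minimum is 13 min via Wendle → Hale → Ulver → Marden.

13 min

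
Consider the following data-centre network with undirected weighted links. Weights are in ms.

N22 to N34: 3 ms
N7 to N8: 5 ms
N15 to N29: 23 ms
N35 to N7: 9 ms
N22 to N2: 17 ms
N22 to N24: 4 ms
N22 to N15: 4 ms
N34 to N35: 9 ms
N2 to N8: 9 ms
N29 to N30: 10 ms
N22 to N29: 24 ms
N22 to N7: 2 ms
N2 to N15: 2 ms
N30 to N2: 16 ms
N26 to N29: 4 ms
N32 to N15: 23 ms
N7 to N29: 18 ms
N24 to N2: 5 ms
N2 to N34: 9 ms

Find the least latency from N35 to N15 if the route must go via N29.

50 ms

Shortest N35→N29: N35 → N7 → N29 = 27
Best N29 to N15: N29 → N15 costing 23
Total via N29: 27 + 23 = 50 ms.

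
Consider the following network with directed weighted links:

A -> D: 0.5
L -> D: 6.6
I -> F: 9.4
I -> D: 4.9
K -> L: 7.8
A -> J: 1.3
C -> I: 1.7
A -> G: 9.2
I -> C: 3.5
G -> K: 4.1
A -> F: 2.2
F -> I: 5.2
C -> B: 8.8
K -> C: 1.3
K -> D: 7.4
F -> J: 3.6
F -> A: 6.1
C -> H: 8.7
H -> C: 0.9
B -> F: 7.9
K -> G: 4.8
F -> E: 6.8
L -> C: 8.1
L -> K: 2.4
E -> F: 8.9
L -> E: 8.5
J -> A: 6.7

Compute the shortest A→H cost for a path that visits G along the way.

23.3

Shortest A→G: A → G = 9.2
Shortest G→H: G → K → C → H = 14.1
Total via G: 9.2 + 14.1 = 23.3.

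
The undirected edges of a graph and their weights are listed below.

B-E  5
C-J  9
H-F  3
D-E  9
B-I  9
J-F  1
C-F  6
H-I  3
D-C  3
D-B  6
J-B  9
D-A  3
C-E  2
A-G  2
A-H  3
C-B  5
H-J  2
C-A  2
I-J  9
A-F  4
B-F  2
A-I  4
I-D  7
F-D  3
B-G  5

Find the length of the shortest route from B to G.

Compare a few routes:
B → F → A → G: 2+4+2 = 8
B → C → A → G: 5+2+2 = 9
B → G: 5 = 5
Cheapest is B → G at 5.

5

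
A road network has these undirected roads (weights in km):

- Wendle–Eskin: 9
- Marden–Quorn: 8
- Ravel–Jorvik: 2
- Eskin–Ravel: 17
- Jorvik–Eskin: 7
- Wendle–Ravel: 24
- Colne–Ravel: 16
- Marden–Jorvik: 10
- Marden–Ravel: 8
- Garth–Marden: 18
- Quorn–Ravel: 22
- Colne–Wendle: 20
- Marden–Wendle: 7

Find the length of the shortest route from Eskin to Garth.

Running Dijkstra from Eskin:
Eskin: 0
Jorvik: 7  (via Eskin)
Ravel: 9  (via Jorvik)
Wendle: 9  (via Eskin)
Marden: 16  (via Wendle)
Quorn: 24  (via Marden)
Colne: 25  (via Ravel)
Garth: 34  (via Marden)
Shortest route: Eskin–Wendle–Marden–Garth = 34 km.

34 km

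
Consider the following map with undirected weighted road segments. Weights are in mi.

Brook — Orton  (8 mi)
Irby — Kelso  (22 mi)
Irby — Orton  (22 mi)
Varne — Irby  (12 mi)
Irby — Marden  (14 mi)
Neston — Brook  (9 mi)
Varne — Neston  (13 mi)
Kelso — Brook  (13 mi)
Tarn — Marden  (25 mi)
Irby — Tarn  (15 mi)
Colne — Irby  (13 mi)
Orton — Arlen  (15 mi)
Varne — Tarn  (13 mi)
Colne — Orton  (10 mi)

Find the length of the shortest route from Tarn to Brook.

35 mi

Enumerating some paths:
Tarn → Irby → Orton → Brook: 15+22+8 = 45
Tarn → Varne → Neston → Brook: 13+13+9 = 35
Cheapest is Tarn → Varne → Neston → Brook at 35 mi.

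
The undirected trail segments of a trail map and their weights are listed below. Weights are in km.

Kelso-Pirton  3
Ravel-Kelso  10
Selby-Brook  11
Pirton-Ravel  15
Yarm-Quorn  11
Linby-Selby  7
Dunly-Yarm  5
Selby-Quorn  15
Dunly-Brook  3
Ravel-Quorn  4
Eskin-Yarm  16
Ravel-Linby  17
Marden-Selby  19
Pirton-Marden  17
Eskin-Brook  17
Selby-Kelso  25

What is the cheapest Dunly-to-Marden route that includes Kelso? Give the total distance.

50 km

Shortest Dunly→Kelso: Dunly–Yarm–Quorn–Ravel–Kelso = 30
Shortest Kelso→Marden: Kelso–Pirton–Marden = 20
Total via Kelso: 30 + 20 = 50 km.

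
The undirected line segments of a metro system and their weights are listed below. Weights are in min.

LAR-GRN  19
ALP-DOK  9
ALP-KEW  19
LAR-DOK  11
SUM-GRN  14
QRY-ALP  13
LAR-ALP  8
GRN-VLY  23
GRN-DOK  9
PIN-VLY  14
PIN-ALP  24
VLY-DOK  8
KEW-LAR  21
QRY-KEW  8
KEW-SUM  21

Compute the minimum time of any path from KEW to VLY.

Enumerating some paths:
KEW → QRY → ALP → DOK → VLY: 8+13+9+8 = 38
KEW → ALP → DOK → VLY: 19+9+8 = 36
The minimum is 36 min via KEW → ALP → DOK → VLY.

36 min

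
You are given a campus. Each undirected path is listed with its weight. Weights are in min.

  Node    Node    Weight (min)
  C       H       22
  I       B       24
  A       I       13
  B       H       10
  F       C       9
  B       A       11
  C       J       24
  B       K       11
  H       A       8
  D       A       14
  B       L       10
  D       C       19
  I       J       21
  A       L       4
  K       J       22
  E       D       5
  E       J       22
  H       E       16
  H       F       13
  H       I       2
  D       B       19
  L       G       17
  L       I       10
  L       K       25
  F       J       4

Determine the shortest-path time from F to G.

42 min

Enumerating some paths:
F → H → I → A → L → G: 13+2+13+4+17 = 49
F → H → I → L → G: 13+2+10+17 = 42
Cheapest is F → H → I → L → G at 42 min.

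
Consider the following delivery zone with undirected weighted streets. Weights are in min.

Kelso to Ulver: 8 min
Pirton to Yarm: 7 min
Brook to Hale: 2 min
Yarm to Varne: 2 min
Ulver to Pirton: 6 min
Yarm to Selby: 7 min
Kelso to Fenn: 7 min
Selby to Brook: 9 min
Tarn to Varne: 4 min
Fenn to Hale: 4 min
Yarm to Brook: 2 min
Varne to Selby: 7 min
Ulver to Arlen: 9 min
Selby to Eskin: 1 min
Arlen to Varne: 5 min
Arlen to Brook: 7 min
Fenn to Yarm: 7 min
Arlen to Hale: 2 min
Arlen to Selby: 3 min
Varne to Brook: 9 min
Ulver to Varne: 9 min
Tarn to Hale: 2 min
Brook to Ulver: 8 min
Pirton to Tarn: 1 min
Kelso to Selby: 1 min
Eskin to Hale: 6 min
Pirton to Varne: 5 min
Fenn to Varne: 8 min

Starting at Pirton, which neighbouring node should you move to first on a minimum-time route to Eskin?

Tarn

Enumerating some paths:
Pirton - Varne - Selby - Eskin: 5+7+1 = 13
Pirton - Tarn - Hale - Eskin: 1+2+6 = 9
Pirton - Tarn - Varne - Selby - Eskin: 1+4+7+1 = 13
Cheapest is Pirton - Tarn - Hale - Eskin at 9 min.
So from Pirton the first move is to Tarn.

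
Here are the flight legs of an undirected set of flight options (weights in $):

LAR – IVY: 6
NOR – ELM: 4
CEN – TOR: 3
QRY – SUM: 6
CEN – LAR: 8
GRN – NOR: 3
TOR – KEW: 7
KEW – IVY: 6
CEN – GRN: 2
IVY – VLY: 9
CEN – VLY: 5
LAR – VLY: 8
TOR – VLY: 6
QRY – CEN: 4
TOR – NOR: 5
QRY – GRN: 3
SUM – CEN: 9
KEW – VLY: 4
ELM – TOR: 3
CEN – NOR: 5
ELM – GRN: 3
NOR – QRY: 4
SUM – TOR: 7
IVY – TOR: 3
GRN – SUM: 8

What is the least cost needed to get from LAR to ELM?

$12

Enumerating some paths:
LAR - CEN - GRN - ELM: 8+2+3 = 13
LAR - CEN - TOR - ELM: 8+3+3 = 14
LAR - IVY - TOR - ELM: 6+3+3 = 12
Cheapest is LAR - IVY - TOR - ELM at $12.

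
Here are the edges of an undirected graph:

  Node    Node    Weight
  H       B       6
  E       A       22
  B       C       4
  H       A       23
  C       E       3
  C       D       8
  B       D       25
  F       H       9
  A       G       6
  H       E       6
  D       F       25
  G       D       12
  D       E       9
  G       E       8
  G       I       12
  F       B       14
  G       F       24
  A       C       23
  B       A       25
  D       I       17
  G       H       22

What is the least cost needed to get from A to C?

17

Settle nodes by increasing distance from A:
A: 0
G: 6  (via A)
E: 14  (via G)
C: 17  (via E)
Shortest route: A → G → E → C = 17.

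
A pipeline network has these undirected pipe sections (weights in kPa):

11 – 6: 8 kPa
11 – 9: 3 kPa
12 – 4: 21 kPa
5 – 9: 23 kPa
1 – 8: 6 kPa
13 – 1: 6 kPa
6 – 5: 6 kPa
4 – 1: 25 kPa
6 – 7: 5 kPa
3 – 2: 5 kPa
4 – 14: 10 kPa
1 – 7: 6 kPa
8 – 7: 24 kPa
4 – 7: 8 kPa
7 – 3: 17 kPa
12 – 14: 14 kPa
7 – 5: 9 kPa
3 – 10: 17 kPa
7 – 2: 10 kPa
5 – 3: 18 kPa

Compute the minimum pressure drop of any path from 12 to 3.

Settle nodes by increasing distance from 12:
12: 0
14: 14  (via 12)
4: 21  (via 12)
7: 29  (via 4)
6: 34  (via 7)
1: 35  (via 7)
5: 38  (via 7)
2: 39  (via 7)
8: 41  (via 1)
13: 41  (via 1)
11: 42  (via 6)
3: 44  (via 2)
Shortest route: 12 → 4 → 7 → 2 → 3 = 44 kPa.

44 kPa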